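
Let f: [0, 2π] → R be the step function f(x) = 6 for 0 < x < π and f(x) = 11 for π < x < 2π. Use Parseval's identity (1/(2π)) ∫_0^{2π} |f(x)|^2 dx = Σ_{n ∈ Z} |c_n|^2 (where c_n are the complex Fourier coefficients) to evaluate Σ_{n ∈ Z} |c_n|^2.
Σ |c_n|^2 = 157/2

Parseval equates the L^2 energy of f (normalised by 1/(2π)) with the ℓ^2 sum of its Fourier coefficients: (1/(2π)) ∫_0^{2π} |f|^2 = Σ |c_n|^2.
Compute the left side: (1/(2π)) [∫_0^π 6^2 dx + ∫_π^{2π} 11^2 dx] = (1/(2π)) · (36π + 121π) = (36 + 121)/2 = 157/2.
So Σ_{n ∈ Z} |c_n|^2 = 157/2.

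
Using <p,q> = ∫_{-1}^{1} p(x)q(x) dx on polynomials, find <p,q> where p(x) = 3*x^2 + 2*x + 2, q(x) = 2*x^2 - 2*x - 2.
<p,q> = -48/5

Expand the product: p(x)·q(x) = 6*x^4 - 2*x^3 - 6*x^2 - 8*x - 4.
∫_{-1}^{1} of each monomial x^k gives [2/(k+1) if k even, 0 if k odd]. Integrating term-by-term (or equivalently evaluating the antiderivative F(x) = 6*x^5/5 - x^4/2 - 2*x^3 - 4*x^2 - 4*x at the endpoints):
  F(1) − F(−1) = -93/10 − (3/10) = -48/5.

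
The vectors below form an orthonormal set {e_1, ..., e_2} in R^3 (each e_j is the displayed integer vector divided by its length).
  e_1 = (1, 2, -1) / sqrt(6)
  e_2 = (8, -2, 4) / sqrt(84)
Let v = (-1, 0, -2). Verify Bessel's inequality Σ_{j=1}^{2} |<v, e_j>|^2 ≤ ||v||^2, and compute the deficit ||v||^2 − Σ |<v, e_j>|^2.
Σ |<v, e_j>|^2 = 45/14; ||v||^2 = 5; deficit = 25/14

Write each e_j = u_j / sqrt(<u_j, u_j>) where u_j is the displayed integer vector. Then <v, e_j> = <v, u_j> / sqrt(<u_j, u_j>), so |<v, e_j>|^2 = <v, u_j>^2 / <u_j, u_j>.
Coefficients: <v, e_1> = 1/sqrt(6), <v, e_2> = -16/sqrt(84).
Square and sum: Σ |<v, e_j>|^2 = 45/14.
Compute ||v||^2 = v·v = 5.
Deficit = 5 − 45/14 = 25/14 ≥ 0, confirming Bessel's inequality. (The deficit equals ||v − Σ <v,e_j> e_j||^2, the squared distance from v to span{e_j}.)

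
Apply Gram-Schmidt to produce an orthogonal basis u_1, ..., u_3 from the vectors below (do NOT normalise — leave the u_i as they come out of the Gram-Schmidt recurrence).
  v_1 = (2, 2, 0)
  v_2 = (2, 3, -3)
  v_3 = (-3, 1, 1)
Orthogonal basis:
  u_1 = (2, 2, 0)
  u_2 = (-1/2, 1/2, -3)
  u_3 = (-39/19, 39/19, 13/19)

Apply the Gram-Schmidt recurrence
  u_1 = v_1
  u_i = v_i − Σ_{j<i} ((v_i · u_j) / (u_j · u_j)) · u_j.

Step by step this gives:
  u_1 = (2, 2, 0)
  u_2 = (-1/2, 1/2, -3)
  u_3 = (-39/19, 39/19, 13/19)

Orthogonality check:
  u_2 · u_1 = 0 (should be 0)
  u_3 · u_1 = 0 (should be 0)
  u_3 · u_2 = 0 (should be 0)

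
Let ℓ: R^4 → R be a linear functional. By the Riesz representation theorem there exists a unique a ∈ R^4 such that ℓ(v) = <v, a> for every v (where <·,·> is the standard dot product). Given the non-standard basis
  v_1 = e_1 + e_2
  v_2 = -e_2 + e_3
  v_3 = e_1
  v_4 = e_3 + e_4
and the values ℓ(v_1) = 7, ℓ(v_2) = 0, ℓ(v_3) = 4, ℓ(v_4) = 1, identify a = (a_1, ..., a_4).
a = (4, 3, 3, -2)

Write a = (a_1, ..., a_4) in the standard basis. For each basis vector v_i, ℓ(v_i) = <v_i, a> is a linear equation in the a_j's. Collect the n equations into a matrix system V a = ℓ, where row i of V is v_i (expressed in the standard basis). Since V is invertible (lower-triangular with 1s on the diagonal, up to permutation), solve by back-substitution:
  V =
[[1, 1, 0, 0],
 [0, -1, 1, 0],
 [1, 0, 0, 0],
 [0, 0, 1, 1]]
  V a = (7, 0, 4, 1)
Solving gives a = (4, 3, 3, -2).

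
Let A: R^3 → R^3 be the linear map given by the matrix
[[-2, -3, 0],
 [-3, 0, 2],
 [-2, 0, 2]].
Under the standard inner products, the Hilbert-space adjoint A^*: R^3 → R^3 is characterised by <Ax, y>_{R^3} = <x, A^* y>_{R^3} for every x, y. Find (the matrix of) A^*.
A^* = A^T =
[[-2, -3, -2],
 [-3, 0, 0],
 [0, 2, 2]]

For real matrices with standard dot products, the defining identity <Ax, y> = <x, A^* y> gives (Ax)^T y = x^T (A^*) y, i.e. x^T A^T y = x^T (A^*) y. Since this holds for all x, y, we must have A^* = A^T. Therefore
A^* =
[[-2, -3, -2],
 [-3, 0, 0],
 [0, 2, 2]].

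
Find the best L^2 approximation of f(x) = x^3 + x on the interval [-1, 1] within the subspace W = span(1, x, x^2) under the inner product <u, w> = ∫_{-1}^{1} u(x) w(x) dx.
g(x) = 8*x/5

The best approximation g ∈ W is the orthogonal projection of f onto W. Writing g = a_0 + a_1 x + a_2 x^2, the coefficients solve the normal equations G · a = b where
  G_{ij} = <φ_i, φ_j> and b_i = <f, φ_i>, with φ_0 = 1, φ_1 = x, φ_2 = x^2.
G =
  [2, 0, 2/3]
  [0, 2/3, 0]
  [2/3, 0, 2/5],
b = (0, 16/15, 0).
Solving gives a_0 = 0, a_1 = 8/5, a_2 = 0, so
  g(x) = 8*x/5.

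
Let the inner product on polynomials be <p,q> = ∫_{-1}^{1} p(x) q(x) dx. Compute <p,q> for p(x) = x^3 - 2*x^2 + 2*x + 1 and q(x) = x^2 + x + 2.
<p,q> = 44/15

Expand the product: p(x)·q(x) = x^5 - x^4 + 2*x^3 - x^2 + 5*x + 2.
∫_{-1}^{1} of each monomial x^k gives [2/(k+1) if k even, 0 if k odd]. Integrating term-by-term (or equivalently evaluating the antiderivative F(x) = x^6/6 - x^5/5 + x^4/2 - x^3/3 + 5*x^2/2 + 2*x at the endpoints):
  F(1) − F(−1) = 139/30 − (17/10) = 44/15.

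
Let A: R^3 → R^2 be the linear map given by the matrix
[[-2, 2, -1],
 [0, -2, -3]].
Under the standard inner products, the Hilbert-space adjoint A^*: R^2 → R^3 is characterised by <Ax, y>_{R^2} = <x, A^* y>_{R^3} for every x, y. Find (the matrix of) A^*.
A^* = A^T =
[[-2, 0],
 [2, -2],
 [-1, -3]]

For real matrices with standard dot products, the defining identity <Ax, y> = <x, A^* y> gives (Ax)^T y = x^T (A^*) y, i.e. x^T A^T y = x^T (A^*) y. Since this holds for all x, y, we must have A^* = A^T. Therefore
A^* =
[[-2, 0],
 [2, -2],
 [-1, -3]].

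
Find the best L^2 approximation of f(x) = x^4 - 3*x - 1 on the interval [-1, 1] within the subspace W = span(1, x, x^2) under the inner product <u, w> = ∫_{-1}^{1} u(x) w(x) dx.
g(x) = 6*x^2/7 - 3*x - 38/35

The best approximation g ∈ W is the orthogonal projection of f onto W. Writing g = a_0 + a_1 x + a_2 x^2, the coefficients solve the normal equations G · a = b where
  G_{ij} = <φ_i, φ_j> and b_i = <f, φ_i>, with φ_0 = 1, φ_1 = x, φ_2 = x^2.
G =
  [2, 0, 2/3]
  [0, 2/3, 0]
  [2/3, 0, 2/5],
b = (-8/5, -2, -8/21).
Solving gives a_0 = -38/35, a_1 = -3, a_2 = 6/7, so
  g(x) = 6*x^2/7 - 3*x - 38/35.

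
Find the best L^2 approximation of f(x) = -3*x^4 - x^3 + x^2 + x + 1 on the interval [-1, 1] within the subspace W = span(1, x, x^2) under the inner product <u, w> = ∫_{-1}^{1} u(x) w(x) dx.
g(x) = -11*x^2/7 + 2*x/5 + 44/35

The best approximation g ∈ W is the orthogonal projection of f onto W. Writing g = a_0 + a_1 x + a_2 x^2, the coefficients solve the normal equations G · a = b where
  G_{ij} = <φ_i, φ_j> and b_i = <f, φ_i>, with φ_0 = 1, φ_1 = x, φ_2 = x^2.
G =
  [2, 0, 2/3]
  [0, 2/3, 0]
  [2/3, 0, 2/5],
b = (22/15, 4/15, 22/105).
Solving gives a_0 = 44/35, a_1 = 2/5, a_2 = -11/7, so
  g(x) = -11*x^2/7 + 2*x/5 + 44/35.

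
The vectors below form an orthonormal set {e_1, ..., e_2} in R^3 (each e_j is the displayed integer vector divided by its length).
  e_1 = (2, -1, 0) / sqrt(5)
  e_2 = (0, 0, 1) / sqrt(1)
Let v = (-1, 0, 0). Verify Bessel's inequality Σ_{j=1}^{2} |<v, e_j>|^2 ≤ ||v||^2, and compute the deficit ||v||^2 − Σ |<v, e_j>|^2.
Σ |<v, e_j>|^2 = 4/5; ||v||^2 = 1; deficit = 1/5

Write each e_j = u_j / sqrt(<u_j, u_j>) where u_j is the displayed integer vector. Then <v, e_j> = <v, u_j> / sqrt(<u_j, u_j>), so |<v, e_j>|^2 = <v, u_j>^2 / <u_j, u_j>.
Coefficients: <v, e_1> = -2/sqrt(5), <v, e_2> = 0/sqrt(1).
Square and sum: Σ |<v, e_j>|^2 = 4/5.
Compute ||v||^2 = v·v = 1.
Deficit = 1 − 4/5 = 1/5 ≥ 0, confirming Bessel's inequality. (The deficit equals ||v − Σ <v,e_j> e_j||^2, the squared distance from v to span{e_j}.)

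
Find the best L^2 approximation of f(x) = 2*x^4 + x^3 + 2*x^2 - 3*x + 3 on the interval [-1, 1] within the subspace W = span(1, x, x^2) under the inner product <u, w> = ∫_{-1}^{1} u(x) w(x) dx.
g(x) = 26*x^2/7 - 12*x/5 + 99/35

The best approximation g ∈ W is the orthogonal projection of f onto W. Writing g = a_0 + a_1 x + a_2 x^2, the coefficients solve the normal equations G · a = b where
  G_{ij} = <φ_i, φ_j> and b_i = <f, φ_i>, with φ_0 = 1, φ_1 = x, φ_2 = x^2.
G =
  [2, 0, 2/3]
  [0, 2/3, 0]
  [2/3, 0, 2/5],
b = (122/15, -8/5, 118/35).
Solving gives a_0 = 99/35, a_1 = -12/5, a_2 = 26/7, so
  g(x) = 26*x^2/7 - 12*x/5 + 99/35.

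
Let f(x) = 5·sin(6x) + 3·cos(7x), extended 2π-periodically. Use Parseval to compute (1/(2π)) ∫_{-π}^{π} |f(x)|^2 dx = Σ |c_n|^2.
Σ |c_n|^2 = 17

Expand |f|^2 and use orthogonality of {sin(nx), cos(mx)} on [-π, π]:
  ∫_{-π}^{π} sin(nx)^2 dx = π, ∫ cos(mx)^2 dx = π, and cross terms integrate to 0.
So ∫_{-π}^{π} f(x)^2 dx = 5^2 · π + 3^2 · π = (25 + 9)π.
Divide by 2π: (25 + 9)/2 = 17.
By Parseval, this equals Σ |c_n|^2.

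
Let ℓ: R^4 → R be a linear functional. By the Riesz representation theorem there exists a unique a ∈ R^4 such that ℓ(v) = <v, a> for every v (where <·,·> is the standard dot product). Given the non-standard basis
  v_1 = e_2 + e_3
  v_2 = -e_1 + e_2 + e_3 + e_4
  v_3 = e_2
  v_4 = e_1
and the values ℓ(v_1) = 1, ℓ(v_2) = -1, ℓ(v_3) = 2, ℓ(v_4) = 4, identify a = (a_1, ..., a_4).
a = (4, 2, -1, 2)

Write a = (a_1, ..., a_4) in the standard basis. For each basis vector v_i, ℓ(v_i) = <v_i, a> is a linear equation in the a_j's. Collect the n equations into a matrix system V a = ℓ, where row i of V is v_i (expressed in the standard basis). Since V is invertible (lower-triangular with 1s on the diagonal, up to permutation), solve by back-substitution:
  V =
[[0, 1, 1, 0],
 [-1, 1, 1, 1],
 [0, 1, 0, 0],
 [1, 0, 0, 0]]
  V a = (1, -1, 2, 4)
Solving gives a = (4, 2, -1, 2).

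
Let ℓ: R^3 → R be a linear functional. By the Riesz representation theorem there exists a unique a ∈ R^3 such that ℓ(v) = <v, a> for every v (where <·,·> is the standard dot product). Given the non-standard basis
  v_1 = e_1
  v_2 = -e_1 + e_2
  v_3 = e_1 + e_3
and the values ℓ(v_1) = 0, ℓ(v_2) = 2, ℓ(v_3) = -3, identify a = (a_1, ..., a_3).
a = (0, 2, -3)

Write a = (a_1, ..., a_3) in the standard basis. For each basis vector v_i, ℓ(v_i) = <v_i, a> is a linear equation in the a_j's. Collect the n equations into a matrix system V a = ℓ, where row i of V is v_i (expressed in the standard basis). Since V is invertible (lower-triangular with 1s on the diagonal, up to permutation), solve by back-substitution:
  V =
[[1, 0, 0],
 [-1, 1, 0],
 [1, 0, 1]]
  V a = (0, 2, -3)
Solving gives a = (0, 2, -3).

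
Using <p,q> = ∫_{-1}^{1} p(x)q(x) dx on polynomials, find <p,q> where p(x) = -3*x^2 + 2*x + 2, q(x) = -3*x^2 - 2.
<p,q> = -22/5

Expand the product: p(x)·q(x) = 9*x^4 - 6*x^3 - 4*x - 4.
∫_{-1}^{1} of each monomial x^k gives [2/(k+1) if k even, 0 if k odd]. Integrating term-by-term (or equivalently evaluating the antiderivative F(x) = 9*x^5/5 - 3*x^4/2 - 2*x^2 - 4*x at the endpoints):
  F(1) − F(−1) = -57/10 − (-13/10) = -22/5.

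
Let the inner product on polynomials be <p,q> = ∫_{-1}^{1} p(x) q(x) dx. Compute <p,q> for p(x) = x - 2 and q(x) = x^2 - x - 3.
<p,q> = 10

Expand the product: p(x)·q(x) = x^3 - 3*x^2 - x + 6.
∫_{-1}^{1} of each monomial x^k gives [2/(k+1) if k even, 0 if k odd]. Integrating term-by-term (or equivalently evaluating the antiderivative F(x) = x^4/4 - x^3 - x^2/2 + 6*x at the endpoints):
  F(1) − F(−1) = 19/4 − (-21/4) = 10.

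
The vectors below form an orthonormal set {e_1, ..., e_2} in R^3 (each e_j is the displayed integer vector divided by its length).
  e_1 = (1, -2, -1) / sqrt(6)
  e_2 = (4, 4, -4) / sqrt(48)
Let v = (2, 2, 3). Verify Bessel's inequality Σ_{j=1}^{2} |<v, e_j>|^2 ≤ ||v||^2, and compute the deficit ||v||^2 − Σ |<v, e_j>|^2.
Σ |<v, e_j>|^2 = 9/2; ||v||^2 = 17; deficit = 25/2

Write each e_j = u_j / sqrt(<u_j, u_j>) where u_j is the displayed integer vector. Then <v, e_j> = <v, u_j> / sqrt(<u_j, u_j>), so |<v, e_j>|^2 = <v, u_j>^2 / <u_j, u_j>.
Coefficients: <v, e_1> = -5/sqrt(6), <v, e_2> = 4/sqrt(48).
Square and sum: Σ |<v, e_j>|^2 = 9/2.
Compute ||v||^2 = v·v = 17.
Deficit = 17 − 9/2 = 25/2 ≥ 0, confirming Bessel's inequality. (The deficit equals ||v − Σ <v,e_j> e_j||^2, the squared distance from v to span{e_j}.)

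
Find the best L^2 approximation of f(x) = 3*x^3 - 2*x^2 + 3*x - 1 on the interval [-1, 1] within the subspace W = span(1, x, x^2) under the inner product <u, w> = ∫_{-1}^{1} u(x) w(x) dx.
g(x) = -2*x^2 + 24*x/5 - 1

The best approximation g ∈ W is the orthogonal projection of f onto W. Writing g = a_0 + a_1 x + a_2 x^2, the coefficients solve the normal equations G · a = b where
  G_{ij} = <φ_i, φ_j> and b_i = <f, φ_i>, with φ_0 = 1, φ_1 = x, φ_2 = x^2.
G =
  [2, 0, 2/3]
  [0, 2/3, 0]
  [2/3, 0, 2/5],
b = (-10/3, 16/5, -22/15).
Solving gives a_0 = -1, a_1 = 24/5, a_2 = -2, so
  g(x) = -2*x^2 + 24*x/5 - 1.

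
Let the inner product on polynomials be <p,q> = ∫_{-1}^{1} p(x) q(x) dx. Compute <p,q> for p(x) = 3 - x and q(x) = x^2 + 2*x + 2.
<p,q> = 38/3

Expand the product: p(x)·q(x) = -x^3 + x^2 + 4*x + 6.
∫_{-1}^{1} of each monomial x^k gives [2/(k+1) if k even, 0 if k odd]. Integrating term-by-term (or equivalently evaluating the antiderivative F(x) = -x^4/4 + x^3/3 + 2*x^2 + 6*x at the endpoints):
  F(1) − F(−1) = 97/12 − (-55/12) = 38/3.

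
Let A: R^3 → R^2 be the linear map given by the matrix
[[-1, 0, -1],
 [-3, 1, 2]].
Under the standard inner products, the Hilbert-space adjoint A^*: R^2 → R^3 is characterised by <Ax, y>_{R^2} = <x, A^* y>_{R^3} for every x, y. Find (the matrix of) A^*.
A^* = A^T =
[[-1, -3],
 [0, 1],
 [-1, 2]]

For real matrices with standard dot products, the defining identity <Ax, y> = <x, A^* y> gives (Ax)^T y = x^T (A^*) y, i.e. x^T A^T y = x^T (A^*) y. Since this holds for all x, y, we must have A^* = A^T. Therefore
A^* =
[[-1, -3],
 [0, 1],
 [-1, 2]].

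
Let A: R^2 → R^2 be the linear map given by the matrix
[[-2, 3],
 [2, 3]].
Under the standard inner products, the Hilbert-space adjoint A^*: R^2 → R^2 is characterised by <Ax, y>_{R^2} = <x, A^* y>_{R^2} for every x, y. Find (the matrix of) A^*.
A^* = A^T =
[[-2, 2],
 [3, 3]]

For real matrices with standard dot products, the defining identity <Ax, y> = <x, A^* y> gives (Ax)^T y = x^T (A^*) y, i.e. x^T A^T y = x^T (A^*) y. Since this holds for all x, y, we must have A^* = A^T. Therefore
A^* =
[[-2, 2],
 [3, 3]].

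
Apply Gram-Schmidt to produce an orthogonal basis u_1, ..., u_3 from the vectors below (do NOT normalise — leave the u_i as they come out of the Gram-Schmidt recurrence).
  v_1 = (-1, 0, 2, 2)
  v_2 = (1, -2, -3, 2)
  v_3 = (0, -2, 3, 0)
Orthogonal basis:
  u_1 = (-1, 0, 2, 2)
  u_2 = (2/3, -2, -7/3, 8/3)
  u_3 = (40/51, -40/17, 64/51, -44/51)

Apply the Gram-Schmidt recurrence
  u_1 = v_1
  u_i = v_i − Σ_{j<i} ((v_i · u_j) / (u_j · u_j)) · u_j.

Step by step this gives:
  u_1 = (-1, 0, 2, 2)
  u_2 = (2/3, -2, -7/3, 8/3)
  u_3 = (40/51, -40/17, 64/51, -44/51)

Orthogonality check:
  u_2 · u_1 = 0 (should be 0)
  u_3 · u_1 = 0 (should be 0)
  u_3 · u_2 = 0 (should be 0)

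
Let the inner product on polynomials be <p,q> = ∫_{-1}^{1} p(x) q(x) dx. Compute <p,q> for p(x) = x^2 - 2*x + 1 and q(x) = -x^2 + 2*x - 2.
<p,q> = -136/15

Expand the product: p(x)·q(x) = -x^4 + 4*x^3 - 7*x^2 + 6*x - 2.
∫_{-1}^{1} of each monomial x^k gives [2/(k+1) if k even, 0 if k odd]. Integrating term-by-term (or equivalently evaluating the antiderivative F(x) = -x^5/5 + x^4 - 7*x^3/3 + 3*x^2 - 2*x at the endpoints):
  F(1) − F(−1) = -8/15 − (128/15) = -136/15.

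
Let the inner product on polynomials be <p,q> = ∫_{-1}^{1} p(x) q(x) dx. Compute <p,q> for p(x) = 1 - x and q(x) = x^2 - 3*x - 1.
<p,q> = 2/3

Expand the product: p(x)·q(x) = -x^3 + 4*x^2 - 2*x - 1.
∫_{-1}^{1} of each monomial x^k gives [2/(k+1) if k even, 0 if k odd]. Integrating term-by-term (or equivalently evaluating the antiderivative F(x) = -x^4/4 + 4*x^3/3 - x^2 - x at the endpoints):
  F(1) − F(−1) = -11/12 − (-19/12) = 2/3.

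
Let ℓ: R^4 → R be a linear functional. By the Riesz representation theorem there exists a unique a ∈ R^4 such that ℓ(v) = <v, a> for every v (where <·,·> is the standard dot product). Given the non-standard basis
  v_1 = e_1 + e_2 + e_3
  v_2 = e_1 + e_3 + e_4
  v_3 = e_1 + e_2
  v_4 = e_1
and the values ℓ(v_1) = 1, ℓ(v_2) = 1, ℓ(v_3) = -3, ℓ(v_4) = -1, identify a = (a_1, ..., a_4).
a = (-1, -2, 4, -2)

Write a = (a_1, ..., a_4) in the standard basis. For each basis vector v_i, ℓ(v_i) = <v_i, a> is a linear equation in the a_j's. Collect the n equations into a matrix system V a = ℓ, where row i of V is v_i (expressed in the standard basis). Since V is invertible (lower-triangular with 1s on the diagonal, up to permutation), solve by back-substitution:
  V =
[[1, 1, 1, 0],
 [1, 0, 1, 1],
 [1, 1, 0, 0],
 [1, 0, 0, 0]]
  V a = (1, 1, -3, -1)
Solving gives a = (-1, -2, 4, -2).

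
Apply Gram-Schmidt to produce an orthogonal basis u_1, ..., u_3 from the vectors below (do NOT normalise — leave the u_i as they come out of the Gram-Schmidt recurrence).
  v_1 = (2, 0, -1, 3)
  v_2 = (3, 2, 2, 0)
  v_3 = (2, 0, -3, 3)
Orthogonal basis:
  u_1 = (2, 0, -1, 3)
  u_2 = (17/7, 2, 16/7, -6/7)
  u_3 = (46/111, 64/111, -133/111, -25/37)

Apply the Gram-Schmidt recurrence
  u_1 = v_1
  u_i = v_i − Σ_{j<i} ((v_i · u_j) / (u_j · u_j)) · u_j.

Step by step this gives:
  u_1 = (2, 0, -1, 3)
  u_2 = (17/7, 2, 16/7, -6/7)
  u_3 = (46/111, 64/111, -133/111, -25/37)

Orthogonality check:
  u_2 · u_1 = 0 (should be 0)
  u_3 · u_1 = 0 (should be 0)
  u_3 · u_2 = 0 (should be 0)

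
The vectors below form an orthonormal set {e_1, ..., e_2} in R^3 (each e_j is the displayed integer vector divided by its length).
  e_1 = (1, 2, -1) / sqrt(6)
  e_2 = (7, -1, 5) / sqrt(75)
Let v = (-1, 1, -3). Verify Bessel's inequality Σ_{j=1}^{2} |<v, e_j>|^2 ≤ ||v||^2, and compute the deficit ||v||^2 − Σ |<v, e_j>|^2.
Σ |<v, e_j>|^2 = 243/25; ||v||^2 = 11; deficit = 32/25

Write each e_j = u_j / sqrt(<u_j, u_j>) where u_j is the displayed integer vector. Then <v, e_j> = <v, u_j> / sqrt(<u_j, u_j>), so |<v, e_j>|^2 = <v, u_j>^2 / <u_j, u_j>.
Coefficients: <v, e_1> = 4/sqrt(6), <v, e_2> = -23/sqrt(75).
Square and sum: Σ |<v, e_j>|^2 = 243/25.
Compute ||v||^2 = v·v = 11.
Deficit = 11 − 243/25 = 32/25 ≥ 0, confirming Bessel's inequality. (The deficit equals ||v − Σ <v,e_j> e_j||^2, the squared distance from v to span{e_j}.)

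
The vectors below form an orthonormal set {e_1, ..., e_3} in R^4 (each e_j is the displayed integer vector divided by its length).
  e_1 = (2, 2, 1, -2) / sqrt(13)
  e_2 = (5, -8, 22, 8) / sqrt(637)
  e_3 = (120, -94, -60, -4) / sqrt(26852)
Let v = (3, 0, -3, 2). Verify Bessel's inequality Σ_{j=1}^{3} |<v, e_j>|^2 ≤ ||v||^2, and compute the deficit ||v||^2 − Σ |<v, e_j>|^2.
Σ |<v, e_j>|^2 = 1718/137; ||v||^2 = 22; deficit = 1296/137

Write each e_j = u_j / sqrt(<u_j, u_j>) where u_j is the displayed integer vector. Then <v, e_j> = <v, u_j> / sqrt(<u_j, u_j>), so |<v, e_j>|^2 = <v, u_j>^2 / <u_j, u_j>.
Coefficients: <v, e_1> = -1/sqrt(13), <v, e_2> = -35/sqrt(637), <v, e_3> = 532/sqrt(26852).
Square and sum: Σ |<v, e_j>|^2 = 1718/137.
Compute ||v||^2 = v·v = 22.
Deficit = 22 − 1718/137 = 1296/137 ≥ 0, confirming Bessel's inequality. (The deficit equals ||v − Σ <v,e_j> e_j||^2, the squared distance from v to span{e_j}.)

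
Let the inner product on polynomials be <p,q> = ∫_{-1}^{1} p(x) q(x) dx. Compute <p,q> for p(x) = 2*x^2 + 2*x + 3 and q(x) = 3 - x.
<p,q> = 62/3

Expand the product: p(x)·q(x) = -2*x^3 + 4*x^2 + 3*x + 9.
∫_{-1}^{1} of each monomial x^k gives [2/(k+1) if k even, 0 if k odd]. Integrating term-by-term (or equivalently evaluating the antiderivative F(x) = -x^4/2 + 4*x^3/3 + 3*x^2/2 + 9*x at the endpoints):
  F(1) − F(−1) = 34/3 − (-28/3) = 62/3.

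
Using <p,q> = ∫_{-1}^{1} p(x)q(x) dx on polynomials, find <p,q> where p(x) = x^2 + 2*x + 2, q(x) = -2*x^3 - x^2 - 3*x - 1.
<p,q> = -12

Expand the product: p(x)·q(x) = -2*x^5 - 5*x^4 - 9*x^3 - 9*x^2 - 8*x - 2.
∫_{-1}^{1} of each monomial x^k gives [2/(k+1) if k even, 0 if k odd]. Integrating term-by-term (or equivalently evaluating the antiderivative F(x) = -x^6/3 - x^5 - 9*x^4/4 - 3*x^3 - 4*x^2 - 2*x at the endpoints):
  F(1) − F(−1) = -151/12 − (-7/12) = -12.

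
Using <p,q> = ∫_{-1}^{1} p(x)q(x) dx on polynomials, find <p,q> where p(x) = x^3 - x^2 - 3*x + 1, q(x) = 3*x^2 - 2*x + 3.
<p,q> = 8

Expand the product: p(x)·q(x) = 3*x^5 - 5*x^4 - 4*x^3 + 6*x^2 - 11*x + 3.
∫_{-1}^{1} of each monomial x^k gives [2/(k+1) if k even, 0 if k odd]. Integrating term-by-term (or equivalently evaluating the antiderivative F(x) = x^6/2 - x^5 - x^4 + 2*x^3 - 11*x^2/2 + 3*x at the endpoints):
  F(1) − F(−1) = -2 − (-10) = 8.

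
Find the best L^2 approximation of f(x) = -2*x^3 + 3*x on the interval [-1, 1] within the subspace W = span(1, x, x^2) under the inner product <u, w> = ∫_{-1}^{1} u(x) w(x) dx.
g(x) = 9*x/5

The best approximation g ∈ W is the orthogonal projection of f onto W. Writing g = a_0 + a_1 x + a_2 x^2, the coefficients solve the normal equations G · a = b where
  G_{ij} = <φ_i, φ_j> and b_i = <f, φ_i>, with φ_0 = 1, φ_1 = x, φ_2 = x^2.
G =
  [2, 0, 2/3]
  [0, 2/3, 0]
  [2/3, 0, 2/5],
b = (0, 6/5, 0).
Solving gives a_0 = 0, a_1 = 9/5, a_2 = 0, so
  g(x) = 9*x/5.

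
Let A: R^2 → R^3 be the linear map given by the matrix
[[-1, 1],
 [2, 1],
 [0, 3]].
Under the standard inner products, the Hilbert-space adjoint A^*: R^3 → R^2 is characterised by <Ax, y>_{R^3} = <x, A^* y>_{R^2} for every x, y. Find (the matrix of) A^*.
A^* = A^T =
[[-1, 2, 0],
 [1, 1, 3]]

For real matrices with standard dot products, the defining identity <Ax, y> = <x, A^* y> gives (Ax)^T y = x^T (A^*) y, i.e. x^T A^T y = x^T (A^*) y. Since this holds for all x, y, we must have A^* = A^T. Therefore
A^* =
[[-1, 2, 0],
 [1, 1, 3]].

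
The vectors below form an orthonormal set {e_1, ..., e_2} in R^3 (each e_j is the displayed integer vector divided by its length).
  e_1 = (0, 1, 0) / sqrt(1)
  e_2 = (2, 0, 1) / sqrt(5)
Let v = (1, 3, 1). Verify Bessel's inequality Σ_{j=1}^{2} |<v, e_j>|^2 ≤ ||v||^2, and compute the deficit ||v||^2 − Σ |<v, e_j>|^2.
Σ |<v, e_j>|^2 = 54/5; ||v||^2 = 11; deficit = 1/5

Write each e_j = u_j / sqrt(<u_j, u_j>) where u_j is the displayed integer vector. Then <v, e_j> = <v, u_j> / sqrt(<u_j, u_j>), so |<v, e_j>|^2 = <v, u_j>^2 / <u_j, u_j>.
Coefficients: <v, e_1> = 3/sqrt(1), <v, e_2> = 3/sqrt(5).
Square and sum: Σ |<v, e_j>|^2 = 54/5.
Compute ||v||^2 = v·v = 11.
Deficit = 11 − 54/5 = 1/5 ≥ 0, confirming Bessel's inequality. (The deficit equals ||v − Σ <v,e_j> e_j||^2, the squared distance from v to span{e_j}.)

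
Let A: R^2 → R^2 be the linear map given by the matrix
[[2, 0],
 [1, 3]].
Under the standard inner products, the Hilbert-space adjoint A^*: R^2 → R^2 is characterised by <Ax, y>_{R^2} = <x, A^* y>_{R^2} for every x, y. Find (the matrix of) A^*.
A^* = A^T =
[[2, 1],
 [0, 3]]

For real matrices with standard dot products, the defining identity <Ax, y> = <x, A^* y> gives (Ax)^T y = x^T (A^*) y, i.e. x^T A^T y = x^T (A^*) y. Since this holds for all x, y, we must have A^* = A^T. Therefore
A^* =
[[2, 1],
 [0, 3]].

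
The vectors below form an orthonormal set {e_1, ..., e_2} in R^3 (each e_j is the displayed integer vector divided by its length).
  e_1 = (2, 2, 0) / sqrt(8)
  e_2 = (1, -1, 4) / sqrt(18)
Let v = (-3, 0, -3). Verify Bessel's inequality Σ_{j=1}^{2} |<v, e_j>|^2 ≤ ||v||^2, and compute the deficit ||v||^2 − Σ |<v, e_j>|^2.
Σ |<v, e_j>|^2 = 17; ||v||^2 = 18; deficit = 1

Write each e_j = u_j / sqrt(<u_j, u_j>) where u_j is the displayed integer vector. Then <v, e_j> = <v, u_j> / sqrt(<u_j, u_j>), so |<v, e_j>|^2 = <v, u_j>^2 / <u_j, u_j>.
Coefficients: <v, e_1> = -6/sqrt(8), <v, e_2> = -15/sqrt(18).
Square and sum: Σ |<v, e_j>|^2 = 17.
Compute ||v||^2 = v·v = 18.
Deficit = 18 − 17 = 1 ≥ 0, confirming Bessel's inequality. (The deficit equals ||v − Σ <v,e_j> e_j||^2, the squared distance from v to span{e_j}.)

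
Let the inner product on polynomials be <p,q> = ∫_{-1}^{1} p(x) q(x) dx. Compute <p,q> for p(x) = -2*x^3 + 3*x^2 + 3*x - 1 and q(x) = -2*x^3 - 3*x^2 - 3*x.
<p,q> = -226/35

Expand the product: p(x)·q(x) = 4*x^6 - 9*x^4 - 16*x^3 - 6*x^2 + 3*x.
∫_{-1}^{1} of each monomial x^k gives [2/(k+1) if k even, 0 if k odd]. Integrating term-by-term (or equivalently evaluating the antiderivative F(x) = 4*x^7/7 - 9*x^5/5 - 4*x^4 - 2*x^3 + 3*x^2/2 at the endpoints):
  F(1) − F(−1) = -401/70 − (51/70) = -226/35.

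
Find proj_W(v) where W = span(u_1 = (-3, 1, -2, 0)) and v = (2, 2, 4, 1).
proj_W(v) = (18/7, -6/7, 12/7, 0)

Set up U = [u_1 | ... | u_1] ∈ R^(4×1). The projector onto W = col(U) is P = U (U^T U)^(-1) U^T.
Compute U^T U =
  [14],
and U^T v = (-12).
Solve U^T U · c = U^T v for the coefficients: c = (-6/7). The projection is proj_W(v) = U c.
Check: (v - proj_W(v)) · u_1 = 0  (should be 0).
Result: proj_W(v) = (18/7, -6/7, 12/7, 0).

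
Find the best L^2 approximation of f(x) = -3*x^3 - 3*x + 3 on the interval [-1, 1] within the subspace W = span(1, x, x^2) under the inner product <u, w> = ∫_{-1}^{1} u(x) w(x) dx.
g(x) = 3 - 24*x/5

The best approximation g ∈ W is the orthogonal projection of f onto W. Writing g = a_0 + a_1 x + a_2 x^2, the coefficients solve the normal equations G · a = b where
  G_{ij} = <φ_i, φ_j> and b_i = <f, φ_i>, with φ_0 = 1, φ_1 = x, φ_2 = x^2.
G =
  [2, 0, 2/3]
  [0, 2/3, 0]
  [2/3, 0, 2/5],
b = (6, -16/5, 2).
Solving gives a_0 = 3, a_1 = -24/5, a_2 = 0, so
  g(x) = 3 - 24*x/5.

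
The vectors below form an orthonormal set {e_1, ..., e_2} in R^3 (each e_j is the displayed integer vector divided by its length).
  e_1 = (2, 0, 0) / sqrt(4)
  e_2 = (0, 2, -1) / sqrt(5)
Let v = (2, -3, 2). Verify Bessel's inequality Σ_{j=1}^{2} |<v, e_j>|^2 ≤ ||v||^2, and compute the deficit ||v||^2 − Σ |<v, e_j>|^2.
Σ |<v, e_j>|^2 = 84/5; ||v||^2 = 17; deficit = 1/5

Write each e_j = u_j / sqrt(<u_j, u_j>) where u_j is the displayed integer vector. Then <v, e_j> = <v, u_j> / sqrt(<u_j, u_j>), so |<v, e_j>|^2 = <v, u_j>^2 / <u_j, u_j>.
Coefficients: <v, e_1> = 4/sqrt(4), <v, e_2> = -8/sqrt(5).
Square and sum: Σ |<v, e_j>|^2 = 84/5.
Compute ||v||^2 = v·v = 17.
Deficit = 17 − 84/5 = 1/5 ≥ 0, confirming Bessel's inequality. (The deficit equals ||v − Σ <v,e_j> e_j||^2, the squared distance from v to span{e_j}.)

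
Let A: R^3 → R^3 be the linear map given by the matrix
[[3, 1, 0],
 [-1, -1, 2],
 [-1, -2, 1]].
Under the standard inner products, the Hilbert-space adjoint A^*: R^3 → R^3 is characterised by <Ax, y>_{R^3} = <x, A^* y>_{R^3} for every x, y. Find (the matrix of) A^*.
A^* = A^T =
[[3, -1, -1],
 [1, -1, -2],
 [0, 2, 1]]

For real matrices with standard dot products, the defining identity <Ax, y> = <x, A^* y> gives (Ax)^T y = x^T (A^*) y, i.e. x^T A^T y = x^T (A^*) y. Since this holds for all x, y, we must have A^* = A^T. Therefore
A^* =
[[3, -1, -1],
 [1, -1, -2],
 [0, 2, 1]].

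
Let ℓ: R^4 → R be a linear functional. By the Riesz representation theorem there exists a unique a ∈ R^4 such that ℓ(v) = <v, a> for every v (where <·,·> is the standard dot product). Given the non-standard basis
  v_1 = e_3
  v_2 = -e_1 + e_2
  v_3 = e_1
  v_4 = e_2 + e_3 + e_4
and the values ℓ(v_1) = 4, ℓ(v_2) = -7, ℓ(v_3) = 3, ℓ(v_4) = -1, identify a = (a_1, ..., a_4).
a = (3, -4, 4, -1)

Write a = (a_1, ..., a_4) in the standard basis. For each basis vector v_i, ℓ(v_i) = <v_i, a> is a linear equation in the a_j's. Collect the n equations into a matrix system V a = ℓ, where row i of V is v_i (expressed in the standard basis). Since V is invertible (lower-triangular with 1s on the diagonal, up to permutation), solve by back-substitution:
  V =
[[0, 0, 1, 0],
 [-1, 1, 0, 0],
 [1, 0, 0, 0],
 [0, 1, 1, 1]]
  V a = (4, -7, 3, -1)
Solving gives a = (3, -4, 4, -1).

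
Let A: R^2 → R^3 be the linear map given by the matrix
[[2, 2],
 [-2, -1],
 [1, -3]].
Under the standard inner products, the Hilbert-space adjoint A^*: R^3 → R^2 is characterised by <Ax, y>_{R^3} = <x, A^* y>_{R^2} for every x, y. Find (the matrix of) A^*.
A^* = A^T =
[[2, -2, 1],
 [2, -1, -3]]

For real matrices with standard dot products, the defining identity <Ax, y> = <x, A^* y> gives (Ax)^T y = x^T (A^*) y, i.e. x^T A^T y = x^T (A^*) y. Since this holds for all x, y, we must have A^* = A^T. Therefore
A^* =
[[2, -2, 1],
 [2, -1, -3]].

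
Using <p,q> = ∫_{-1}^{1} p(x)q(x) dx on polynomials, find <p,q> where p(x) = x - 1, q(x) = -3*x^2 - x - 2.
<p,q> = 16/3

Expand the product: p(x)·q(x) = -3*x^3 + 2*x^2 - x + 2.
∫_{-1}^{1} of each monomial x^k gives [2/(k+1) if k even, 0 if k odd]. Integrating term-by-term (or equivalently evaluating the antiderivative F(x) = -3*x^4/4 + 2*x^3/3 - x^2/2 + 2*x at the endpoints):
  F(1) − F(−1) = 17/12 − (-47/12) = 16/3.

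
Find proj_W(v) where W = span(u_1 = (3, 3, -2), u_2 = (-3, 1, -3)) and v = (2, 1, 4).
proj_W(v) = (1179/418, -317/418, 542/209)

Set up U = [u_1 | ... | u_2] ∈ R^(3×2). The projector onto W = col(U) is P = U (U^T U)^(-1) U^T.
Compute U^T U =
  [22, 0]
  [0, 19],
and U^T v = (1, -17).
Solve U^T U · c = U^T v for the coefficients: c = (1/22, -17/19). The projection is proj_W(v) = U c.
Check: (v - proj_W(v)) · u_1 = 0  (should be 0).
Check: (v - proj_W(v)) · u_2 = 0  (should be 0).
Result: proj_W(v) = (1179/418, -317/418, 542/209).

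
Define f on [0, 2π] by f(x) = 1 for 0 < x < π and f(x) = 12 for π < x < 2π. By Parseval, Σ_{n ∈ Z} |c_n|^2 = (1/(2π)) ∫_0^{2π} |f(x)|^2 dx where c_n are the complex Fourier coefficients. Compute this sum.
Σ |c_n|^2 = 145/2

Parseval equates the L^2 energy of f (normalised by 1/(2π)) with the ℓ^2 sum of its Fourier coefficients: (1/(2π)) ∫_0^{2π} |f|^2 = Σ |c_n|^2.
Compute the left side: (1/(2π)) [∫_0^π 1^2 dx + ∫_π^{2π} 12^2 dx] = (1/(2π)) · (1π + 144π) = (1 + 144)/2 = 145/2.
So Σ_{n ∈ Z} |c_n|^2 = 145/2.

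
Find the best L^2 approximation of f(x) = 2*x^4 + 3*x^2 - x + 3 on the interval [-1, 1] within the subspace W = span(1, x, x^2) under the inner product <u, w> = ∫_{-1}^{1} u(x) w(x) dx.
g(x) = 33*x^2/7 - x + 99/35

The best approximation g ∈ W is the orthogonal projection of f onto W. Writing g = a_0 + a_1 x + a_2 x^2, the coefficients solve the normal equations G · a = b where
  G_{ij} = <φ_i, φ_j> and b_i = <f, φ_i>, with φ_0 = 1, φ_1 = x, φ_2 = x^2.
G =
  [2, 0, 2/3]
  [0, 2/3, 0]
  [2/3, 0, 2/5],
b = (44/5, -2/3, 132/35).
Solving gives a_0 = 99/35, a_1 = -1, a_2 = 33/7, so
  g(x) = 33*x^2/7 - x + 99/35.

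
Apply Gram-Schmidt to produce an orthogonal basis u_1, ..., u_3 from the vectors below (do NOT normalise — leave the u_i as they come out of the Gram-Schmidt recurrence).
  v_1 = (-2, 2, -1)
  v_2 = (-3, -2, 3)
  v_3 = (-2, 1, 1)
Orthogonal basis:
  u_1 = (-2, 2, -1)
  u_2 = (-29/9, -16/9, 26/9)
  u_3 = (44/197, 99/197, 110/197)

Apply the Gram-Schmidt recurrence
  u_1 = v_1
  u_i = v_i − Σ_{j<i} ((v_i · u_j) / (u_j · u_j)) · u_j.

Step by step this gives:
  u_1 = (-2, 2, -1)
  u_2 = (-29/9, -16/9, 26/9)
  u_3 = (44/197, 99/197, 110/197)

Orthogonality check:
  u_2 · u_1 = 0 (should be 0)
  u_3 · u_1 = 0 (should be 0)
  u_3 · u_2 = 0 (should be 0)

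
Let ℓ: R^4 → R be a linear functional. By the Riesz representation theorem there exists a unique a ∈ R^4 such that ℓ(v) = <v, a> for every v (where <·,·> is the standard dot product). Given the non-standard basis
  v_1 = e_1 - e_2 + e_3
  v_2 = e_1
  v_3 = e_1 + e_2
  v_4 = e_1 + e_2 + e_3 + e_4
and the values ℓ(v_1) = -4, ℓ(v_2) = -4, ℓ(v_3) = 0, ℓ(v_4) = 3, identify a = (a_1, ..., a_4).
a = (-4, 4, 4, -1)

Write a = (a_1, ..., a_4) in the standard basis. For each basis vector v_i, ℓ(v_i) = <v_i, a> is a linear equation in the a_j's. Collect the n equations into a matrix system V a = ℓ, where row i of V is v_i (expressed in the standard basis). Since V is invertible (lower-triangular with 1s on the diagonal, up to permutation), solve by back-substitution:
  V =
[[1, -1, 1, 0],
 [1, 0, 0, 0],
 [1, 1, 0, 0],
 [1, 1, 1, 1]]
  V a = (-4, -4, 0, 3)
Solving gives a = (-4, 4, 4, -1).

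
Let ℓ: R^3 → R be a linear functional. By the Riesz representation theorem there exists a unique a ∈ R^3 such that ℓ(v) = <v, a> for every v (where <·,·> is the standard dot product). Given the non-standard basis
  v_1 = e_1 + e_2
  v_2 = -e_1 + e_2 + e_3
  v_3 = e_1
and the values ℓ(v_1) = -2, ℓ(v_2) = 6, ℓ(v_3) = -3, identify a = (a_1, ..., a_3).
a = (-3, 1, 2)

Write a = (a_1, ..., a_3) in the standard basis. For each basis vector v_i, ℓ(v_i) = <v_i, a> is a linear equation in the a_j's. Collect the n equations into a matrix system V a = ℓ, where row i of V is v_i (expressed in the standard basis). Since V is invertible (lower-triangular with 1s on the diagonal, up to permutation), solve by back-substitution:
  V =
[[1, 1, 0],
 [-1, 1, 1],
 [1, 0, 0]]
  V a = (-2, 6, -3)
Solving gives a = (-3, 1, 2).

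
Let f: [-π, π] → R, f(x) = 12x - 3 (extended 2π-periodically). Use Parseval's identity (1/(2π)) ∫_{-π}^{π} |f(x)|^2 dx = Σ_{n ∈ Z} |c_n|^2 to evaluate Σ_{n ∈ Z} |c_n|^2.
Σ |c_n|^2 = 48π^2 + 9

Expand and integrate term by term over [-π, π]:
  ∫ (12x)^2 dx = 144·(2π^3/3); ∫ 2·12·(-3)·x dx = 0 (odd integrand); ∫ (-3)^2 dx = 9·2π.
So (1/(2π)) ∫_{-π}^{π} (12x - 3)^2 dx = 144π^2/3 + 9 = 48π^2 + 9.
Parseval ⇒ Σ |c_n|^2 = 48π^2 + 9.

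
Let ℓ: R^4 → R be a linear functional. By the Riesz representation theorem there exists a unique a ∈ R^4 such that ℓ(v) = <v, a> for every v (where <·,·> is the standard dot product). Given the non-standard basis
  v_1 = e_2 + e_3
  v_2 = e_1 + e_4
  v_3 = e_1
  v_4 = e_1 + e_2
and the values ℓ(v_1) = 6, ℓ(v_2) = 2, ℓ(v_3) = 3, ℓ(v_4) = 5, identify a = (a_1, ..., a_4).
a = (3, 2, 4, -1)

Write a = (a_1, ..., a_4) in the standard basis. For each basis vector v_i, ℓ(v_i) = <v_i, a> is a linear equation in the a_j's. Collect the n equations into a matrix system V a = ℓ, where row i of V is v_i (expressed in the standard basis). Since V is invertible (lower-triangular with 1s on the diagonal, up to permutation), solve by back-substitution:
  V =
[[0, 1, 1, 0],
 [1, 0, 0, 1],
 [1, 0, 0, 0],
 [1, 1, 0, 0]]
  V a = (6, 2, 3, 5)
Solving gives a = (3, 2, 4, -1).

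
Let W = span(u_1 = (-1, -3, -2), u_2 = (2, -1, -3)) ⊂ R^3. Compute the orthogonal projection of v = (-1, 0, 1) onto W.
proj_W(v) = (-1, 0, 1)

Set up U = [u_1 | ... | u_2] ∈ R^(3×2). The projector onto W = col(U) is P = U (U^T U)^(-1) U^T.
Compute U^T U =
  [14, 7]
  [7, 14],
and U^T v = (-1, -5).
Solve U^T U · c = U^T v for the coefficients: c = (1/7, -3/7). The projection is proj_W(v) = U c.
Check: (v - proj_W(v)) · u_1 = 0  (should be 0).
Check: (v - proj_W(v)) · u_2 = 0  (should be 0).
Result: proj_W(v) = (-1, 0, 1).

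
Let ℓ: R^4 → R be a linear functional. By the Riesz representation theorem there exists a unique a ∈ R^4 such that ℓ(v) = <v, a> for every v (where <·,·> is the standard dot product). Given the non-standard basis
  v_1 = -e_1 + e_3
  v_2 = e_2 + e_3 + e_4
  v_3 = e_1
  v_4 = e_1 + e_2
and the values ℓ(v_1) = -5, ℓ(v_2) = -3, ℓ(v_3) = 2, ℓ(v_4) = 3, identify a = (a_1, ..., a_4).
a = (2, 1, -3, -1)

Write a = (a_1, ..., a_4) in the standard basis. For each basis vector v_i, ℓ(v_i) = <v_i, a> is a linear equation in the a_j's. Collect the n equations into a matrix system V a = ℓ, where row i of V is v_i (expressed in the standard basis). Since V is invertible (lower-triangular with 1s on the diagonal, up to permutation), solve by back-substitution:
  V =
[[-1, 0, 1, 0],
 [0, 1, 1, 1],
 [1, 0, 0, 0],
 [1, 1, 0, 0]]
  V a = (-5, -3, 2, 3)
Solving gives a = (2, 1, -3, -1).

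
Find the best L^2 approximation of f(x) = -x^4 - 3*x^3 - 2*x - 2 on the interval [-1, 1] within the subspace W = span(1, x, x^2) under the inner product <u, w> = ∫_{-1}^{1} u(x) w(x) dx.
g(x) = -6*x^2/7 - 19*x/5 - 67/35

The best approximation g ∈ W is the orthogonal projection of f onto W. Writing g = a_0 + a_1 x + a_2 x^2, the coefficients solve the normal equations G · a = b where
  G_{ij} = <φ_i, φ_j> and b_i = <f, φ_i>, with φ_0 = 1, φ_1 = x, φ_2 = x^2.
G =
  [2, 0, 2/3]
  [0, 2/3, 0]
  [2/3, 0, 2/5],
b = (-22/5, -38/15, -34/21).
Solving gives a_0 = -67/35, a_1 = -19/5, a_2 = -6/7, so
  g(x) = -6*x^2/7 - 19*x/5 - 67/35.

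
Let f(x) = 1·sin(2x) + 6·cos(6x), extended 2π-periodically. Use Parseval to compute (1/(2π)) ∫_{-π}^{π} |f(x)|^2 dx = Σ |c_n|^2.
Σ |c_n|^2 = 37/2

Expand |f|^2 and use orthogonality of {sin(nx), cos(mx)} on [-π, π]:
  ∫_{-π}^{π} sin(nx)^2 dx = π, ∫ cos(mx)^2 dx = π, and cross terms integrate to 0.
So ∫_{-π}^{π} f(x)^2 dx = 1^2 · π + 6^2 · π = (1 + 36)π.
Divide by 2π: (1 + 36)/2 = 37/2.
By Parseval, this equals Σ |c_n|^2.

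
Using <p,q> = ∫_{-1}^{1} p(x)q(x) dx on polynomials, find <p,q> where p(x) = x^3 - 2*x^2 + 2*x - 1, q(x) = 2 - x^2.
<p,q> = -26/5

Expand the product: p(x)·q(x) = -x^5 + 2*x^4 - 3*x^2 + 4*x - 2.
∫_{-1}^{1} of each monomial x^k gives [2/(k+1) if k even, 0 if k odd]. Integrating term-by-term (or equivalently evaluating the antiderivative F(x) = -x^6/6 + 2*x^5/5 - x^3 + 2*x^2 - 2*x at the endpoints):
  F(1) − F(−1) = -23/30 − (133/30) = -26/5.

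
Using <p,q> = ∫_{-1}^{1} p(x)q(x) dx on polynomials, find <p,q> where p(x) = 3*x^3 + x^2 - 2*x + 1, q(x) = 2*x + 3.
<p,q> = 116/15

Expand the product: p(x)·q(x) = 6*x^4 + 11*x^3 - x^2 - 4*x + 3.
∫_{-1}^{1} of each monomial x^k gives [2/(k+1) if k even, 0 if k odd]. Integrating term-by-term (or equivalently evaluating the antiderivative F(x) = 6*x^5/5 + 11*x^4/4 - x^3/3 - 2*x^2 + 3*x at the endpoints):
  F(1) − F(−1) = 277/60 − (-187/60) = 116/15.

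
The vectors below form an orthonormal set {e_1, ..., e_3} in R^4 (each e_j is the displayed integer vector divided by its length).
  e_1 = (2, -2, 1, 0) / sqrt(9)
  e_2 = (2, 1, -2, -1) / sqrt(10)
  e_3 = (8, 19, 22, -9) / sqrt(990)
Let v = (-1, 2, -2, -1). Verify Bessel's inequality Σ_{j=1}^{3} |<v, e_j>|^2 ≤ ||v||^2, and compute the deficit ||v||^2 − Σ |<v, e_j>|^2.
Σ |<v, e_j>|^2 = 106/11; ||v||^2 = 10; deficit = 4/11

Write each e_j = u_j / sqrt(<u_j, u_j>) where u_j is the displayed integer vector. Then <v, e_j> = <v, u_j> / sqrt(<u_j, u_j>), so |<v, e_j>|^2 = <v, u_j>^2 / <u_j, u_j>.
Coefficients: <v, e_1> = -8/sqrt(9), <v, e_2> = 5/sqrt(10), <v, e_3> = -5/sqrt(990).
Square and sum: Σ |<v, e_j>|^2 = 106/11.
Compute ||v||^2 = v·v = 10.
Deficit = 10 − 106/11 = 4/11 ≥ 0, confirming Bessel's inequality. (The deficit equals ||v − Σ <v,e_j> e_j||^2, the squared distance from v to span{e_j}.)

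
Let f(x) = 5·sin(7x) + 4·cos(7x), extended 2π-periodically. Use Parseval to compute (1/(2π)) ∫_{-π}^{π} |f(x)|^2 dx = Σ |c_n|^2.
Σ |c_n|^2 = 41/2

Expand |f|^2 and use orthogonality of {sin(nx), cos(mx)} on [-π, π]:
  ∫_{-π}^{π} sin(nx)^2 dx = π, ∫ cos(mx)^2 dx = π, and cross terms integrate to 0.
So ∫_{-π}^{π} f(x)^2 dx = 5^2 · π + 4^2 · π = (25 + 16)π.
Divide by 2π: (25 + 16)/2 = 41/2.
By Parseval, this equals Σ |c_n|^2.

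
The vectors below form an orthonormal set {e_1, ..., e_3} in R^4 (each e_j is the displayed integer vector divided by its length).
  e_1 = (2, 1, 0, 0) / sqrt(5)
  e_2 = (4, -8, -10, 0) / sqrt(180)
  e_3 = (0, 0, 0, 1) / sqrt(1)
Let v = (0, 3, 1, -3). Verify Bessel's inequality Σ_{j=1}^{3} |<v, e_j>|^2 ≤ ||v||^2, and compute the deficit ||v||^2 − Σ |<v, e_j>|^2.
Σ |<v, e_j>|^2 = 155/9; ||v||^2 = 19; deficit = 16/9

Write each e_j = u_j / sqrt(<u_j, u_j>) where u_j is the displayed integer vector. Then <v, e_j> = <v, u_j> / sqrt(<u_j, u_j>), so |<v, e_j>|^2 = <v, u_j>^2 / <u_j, u_j>.
Coefficients: <v, e_1> = 3/sqrt(5), <v, e_2> = -34/sqrt(180), <v, e_3> = -3/sqrt(1).
Square and sum: Σ |<v, e_j>|^2 = 155/9.
Compute ||v||^2 = v·v = 19.
Deficit = 19 − 155/9 = 16/9 ≥ 0, confirming Bessel's inequality. (The deficit equals ||v − Σ <v,e_j> e_j||^2, the squared distance from v to span{e_j}.)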